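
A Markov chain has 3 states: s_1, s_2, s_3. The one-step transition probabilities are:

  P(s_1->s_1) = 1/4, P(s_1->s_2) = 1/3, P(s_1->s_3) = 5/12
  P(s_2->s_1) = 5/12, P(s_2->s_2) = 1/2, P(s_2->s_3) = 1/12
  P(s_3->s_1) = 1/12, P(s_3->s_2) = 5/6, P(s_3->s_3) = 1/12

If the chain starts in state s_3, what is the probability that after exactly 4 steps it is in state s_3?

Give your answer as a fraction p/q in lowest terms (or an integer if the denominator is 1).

Answer: 245/1296

Derivation:
Computing P^4 by repeated multiplication:
P^1 =
  s_1: [1/4, 1/3, 5/12]
  s_2: [5/12, 1/2, 1/12]
  s_3: [1/12, 5/6, 1/12]
P^2 =
  s_1: [17/72, 43/72, 1/6]
  s_2: [23/72, 11/24, 2/9]
  s_3: [3/8, 37/72, 1/9]
P^3 =
  s_1: [139/432, 223/432, 35/216]
  s_2: [125/432, 25/48, 41/216]
  s_3: [137/432, 205/432, 5/24]
P^4 =
  s_1: [89/288, 1297/2592, 247/1296]
  s_2: [791/2592, 445/864, 233/1296]
  s_3: [763/2592, 1339/2592, 245/1296]

(P^4)[s_3 -> s_3] = 245/1296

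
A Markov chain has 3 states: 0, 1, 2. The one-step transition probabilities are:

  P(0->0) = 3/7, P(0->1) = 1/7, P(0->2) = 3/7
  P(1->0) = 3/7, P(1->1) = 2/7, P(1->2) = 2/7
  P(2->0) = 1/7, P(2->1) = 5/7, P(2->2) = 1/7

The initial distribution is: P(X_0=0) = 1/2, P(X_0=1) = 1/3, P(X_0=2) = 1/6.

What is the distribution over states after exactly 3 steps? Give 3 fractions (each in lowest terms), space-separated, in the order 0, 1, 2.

Answer: 355/1029 374/1029 100/343

Derivation:
Propagating the distribution step by step (d_{t+1} = d_t * P):
d_0 = (0=1/2, 1=1/3, 2=1/6)
  d_1[0] = 1/2*3/7 + 1/3*3/7 + 1/6*1/7 = 8/21
  d_1[1] = 1/2*1/7 + 1/3*2/7 + 1/6*5/7 = 2/7
  d_1[2] = 1/2*3/7 + 1/3*2/7 + 1/6*1/7 = 1/3
d_1 = (0=8/21, 1=2/7, 2=1/3)
  d_2[0] = 8/21*3/7 + 2/7*3/7 + 1/3*1/7 = 1/3
  d_2[1] = 8/21*1/7 + 2/7*2/7 + 1/3*5/7 = 55/147
  d_2[2] = 8/21*3/7 + 2/7*2/7 + 1/3*1/7 = 43/147
d_2 = (0=1/3, 1=55/147, 2=43/147)
  d_3[0] = 1/3*3/7 + 55/147*3/7 + 43/147*1/7 = 355/1029
  d_3[1] = 1/3*1/7 + 55/147*2/7 + 43/147*5/7 = 374/1029
  d_3[2] = 1/3*3/7 + 55/147*2/7 + 43/147*1/7 = 100/343
d_3 = (0=355/1029, 1=374/1029, 2=100/343)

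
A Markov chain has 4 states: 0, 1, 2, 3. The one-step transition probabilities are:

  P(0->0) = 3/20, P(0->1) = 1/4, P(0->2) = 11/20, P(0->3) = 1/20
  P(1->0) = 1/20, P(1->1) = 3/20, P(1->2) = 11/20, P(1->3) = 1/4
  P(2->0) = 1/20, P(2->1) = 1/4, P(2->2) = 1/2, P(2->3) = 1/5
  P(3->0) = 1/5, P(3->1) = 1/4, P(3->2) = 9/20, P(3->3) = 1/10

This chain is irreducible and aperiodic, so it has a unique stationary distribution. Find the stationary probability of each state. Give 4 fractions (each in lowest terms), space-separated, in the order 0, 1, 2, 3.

Answer: 763/8910 5/22 2257/4455 268/1485

Derivation:
The stationary distribution satisfies pi = pi * P, i.e.:
  pi_0 = 3/20*pi_0 + 1/20*pi_1 + 1/20*pi_2 + 1/5*pi_3
  pi_1 = 1/4*pi_0 + 3/20*pi_1 + 1/4*pi_2 + 1/4*pi_3
  pi_2 = 11/20*pi_0 + 11/20*pi_1 + 1/2*pi_2 + 9/20*pi_3
  pi_3 = 1/20*pi_0 + 1/4*pi_1 + 1/5*pi_2 + 1/10*pi_3
with normalization: pi_0 + pi_1 + pi_2 + pi_3 = 1.

Using the first 3 balance equations plus normalization, the linear system A*pi = b is:
  [-17/20, 1/20, 1/20, 1/5] . pi = 0
  [1/4, -17/20, 1/4, 1/4] . pi = 0
  [11/20, 11/20, -1/2, 9/20] . pi = 0
  [1, 1, 1, 1] . pi = 1

Solving yields:
  pi_0 = 763/8910
  pi_1 = 5/22
  pi_2 = 2257/4455
  pi_3 = 268/1485

Verification (pi * P):
  763/8910*3/20 + 5/22*1/20 + 2257/4455*1/20 + 268/1485*1/5 = 763/8910 = pi_0  (ok)
  763/8910*1/4 + 5/22*3/20 + 2257/4455*1/4 + 268/1485*1/4 = 5/22 = pi_1  (ok)
  763/8910*11/20 + 5/22*11/20 + 2257/4455*1/2 + 268/1485*9/20 = 2257/4455 = pi_2  (ok)
  763/8910*1/20 + 5/22*1/4 + 2257/4455*1/5 + 268/1485*1/10 = 268/1485 = pi_3  (ok)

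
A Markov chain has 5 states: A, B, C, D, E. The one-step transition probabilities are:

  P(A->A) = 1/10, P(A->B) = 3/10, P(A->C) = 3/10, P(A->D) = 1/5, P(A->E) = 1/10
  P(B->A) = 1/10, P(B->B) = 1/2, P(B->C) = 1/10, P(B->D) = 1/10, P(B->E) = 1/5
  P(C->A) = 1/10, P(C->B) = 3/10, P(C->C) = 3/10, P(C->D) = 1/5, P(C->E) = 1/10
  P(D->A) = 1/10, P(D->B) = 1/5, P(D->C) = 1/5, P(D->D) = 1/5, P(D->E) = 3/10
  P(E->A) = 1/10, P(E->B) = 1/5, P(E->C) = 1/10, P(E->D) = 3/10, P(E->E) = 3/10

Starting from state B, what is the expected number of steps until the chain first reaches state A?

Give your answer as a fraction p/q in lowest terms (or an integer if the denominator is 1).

Answer: 10

Derivation:
Let h_i = expected steps to first reach A from state i.
Boundary: h_A = 0.
First-step equations for the other states:
  h_B = 1 + 1/10*h_A + 1/2*h_B + 1/10*h_C + 1/10*h_D + 1/5*h_E
  h_C = 1 + 1/10*h_A + 3/10*h_B + 3/10*h_C + 1/5*h_D + 1/10*h_E
  h_D = 1 + 1/10*h_A + 1/5*h_B + 1/5*h_C + 1/5*h_D + 3/10*h_E
  h_E = 1 + 1/10*h_A + 1/5*h_B + 1/10*h_C + 3/10*h_D + 3/10*h_E

Substituting h_A = 0 and rearranging gives the linear system (I - Q) h = 1:
  [1/2, -1/10, -1/10, -1/5] . (h_B, h_C, h_D, h_E) = 1
  [-3/10, 7/10, -1/5, -1/10] . (h_B, h_C, h_D, h_E) = 1
  [-1/5, -1/5, 4/5, -3/10] . (h_B, h_C, h_D, h_E) = 1
  [-1/5, -1/10, -3/10, 7/10] . (h_B, h_C, h_D, h_E) = 1

Solving yields:
  h_B = 10
  h_C = 10
  h_D = 10
  h_E = 10

Starting state is B, so the expected hitting time is h_B = 10.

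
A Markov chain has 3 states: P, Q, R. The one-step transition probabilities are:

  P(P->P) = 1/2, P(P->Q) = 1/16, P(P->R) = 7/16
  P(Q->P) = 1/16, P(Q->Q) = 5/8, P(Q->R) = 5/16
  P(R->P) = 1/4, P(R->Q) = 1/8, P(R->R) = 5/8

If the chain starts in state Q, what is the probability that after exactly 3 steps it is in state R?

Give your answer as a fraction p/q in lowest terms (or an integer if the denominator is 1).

Answer: 1891/4096

Derivation:
Computing P^3 by repeated multiplication:
P^1 =
  P: [1/2, 1/16, 7/16]
  Q: [1/16, 5/8, 5/16]
  R: [1/4, 1/8, 5/8]
P^2 =
  P: [93/256, 1/8, 131/256]
  Q: [19/128, 111/256, 107/256]
  R: [37/128, 11/64, 69/128]
P^3 =
  P: [325/1024, 675/4096, 2121/4096]
  Q: [843/4096, 681/2048, 1891/4096]
  R: [297/1024, 395/2048, 1059/2048]

(P^3)[Q -> R] = 1891/4096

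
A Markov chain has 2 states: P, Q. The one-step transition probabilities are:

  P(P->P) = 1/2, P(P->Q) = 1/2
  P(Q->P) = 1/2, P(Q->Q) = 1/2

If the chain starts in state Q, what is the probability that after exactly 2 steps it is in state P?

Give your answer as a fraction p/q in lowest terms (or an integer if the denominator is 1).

Answer: 1/2

Derivation:
Computing P^2 by repeated multiplication:
P^1 =
  P: [1/2, 1/2]
  Q: [1/2, 1/2]
P^2 =
  P: [1/2, 1/2]
  Q: [1/2, 1/2]

(P^2)[Q -> P] = 1/2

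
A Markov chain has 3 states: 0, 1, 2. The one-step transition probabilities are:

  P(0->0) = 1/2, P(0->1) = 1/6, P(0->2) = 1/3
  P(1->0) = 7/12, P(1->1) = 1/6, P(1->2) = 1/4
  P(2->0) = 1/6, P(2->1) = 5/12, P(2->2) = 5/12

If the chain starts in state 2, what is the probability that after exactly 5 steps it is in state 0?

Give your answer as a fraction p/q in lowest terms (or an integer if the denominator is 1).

Answer: 11263/27648

Derivation:
Computing P^5 by repeated multiplication:
P^1 =
  0: [1/2, 1/6, 1/3]
  1: [7/12, 1/6, 1/4]
  2: [1/6, 5/12, 5/12]
P^2 =
  0: [29/72, 1/4, 25/72]
  1: [31/72, 11/48, 49/144]
  2: [19/48, 13/48, 1/3]
P^3 =
  0: [175/432, 73/288, 295/864]
  1: [701/1728, 145/576, 37/108]
  2: [79/192, 1/4, 65/192]
P^4 =
  0: [4223/10368, 871/3456, 883/2592]
  1: [8435/20736, 109/432, 7069/20736]
  2: [235/576, 193/768, 785/2304]
P^5 =
  0: [50693/124416, 2611/10368, 42391/124416]
  1: [25343/62208, 20893/82944, 84781/248832]
  2: [11263/27648, 2321/9216, 4711/13824]

(P^5)[2 -> 0] = 11263/27648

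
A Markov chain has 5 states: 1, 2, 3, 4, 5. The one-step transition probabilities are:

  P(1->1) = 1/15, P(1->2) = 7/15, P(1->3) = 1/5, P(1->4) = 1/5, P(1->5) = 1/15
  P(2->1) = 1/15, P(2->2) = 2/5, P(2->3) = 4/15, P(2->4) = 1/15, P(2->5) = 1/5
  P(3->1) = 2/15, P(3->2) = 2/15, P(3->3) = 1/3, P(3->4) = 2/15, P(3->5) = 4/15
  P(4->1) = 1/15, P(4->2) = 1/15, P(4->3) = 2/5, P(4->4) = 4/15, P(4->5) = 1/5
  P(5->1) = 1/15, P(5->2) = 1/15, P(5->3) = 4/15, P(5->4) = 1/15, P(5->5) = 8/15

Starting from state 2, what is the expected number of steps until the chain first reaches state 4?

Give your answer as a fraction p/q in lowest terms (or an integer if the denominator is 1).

Let h_i = expected steps to first reach 4 from state i.
Boundary: h_4 = 0.
First-step equations for the other states:
  h_1 = 1 + 1/15*h_1 + 7/15*h_2 + 1/5*h_3 + 1/5*h_4 + 1/15*h_5
  h_2 = 1 + 1/15*h_1 + 2/5*h_2 + 4/15*h_3 + 1/15*h_4 + 1/5*h_5
  h_3 = 1 + 2/15*h_1 + 2/15*h_2 + 1/3*h_3 + 2/15*h_4 + 4/15*h_5
  h_5 = 1 + 1/15*h_1 + 1/15*h_2 + 4/15*h_3 + 1/15*h_4 + 8/15*h_5

Substituting h_4 = 0 and rearranging gives the linear system (I - Q) h = 1:
  [14/15, -7/15, -1/5, -1/15] . (h_1, h_2, h_3, h_5) = 1
  [-1/15, 3/5, -4/15, -1/5] . (h_1, h_2, h_3, h_5) = 1
  [-2/15, -2/15, 2/3, -4/15] . (h_1, h_2, h_3, h_5) = 1
  [-1/15, -1/15, -4/15, 7/15] . (h_1, h_2, h_3, h_5) = 1

Solving yields:
  h_1 = 460/51
  h_2 = 1055/102
  h_3 = 485/51
  h_5 = 1055/102

Starting state is 2, so the expected hitting time is h_2 = 1055/102.

Answer: 1055/102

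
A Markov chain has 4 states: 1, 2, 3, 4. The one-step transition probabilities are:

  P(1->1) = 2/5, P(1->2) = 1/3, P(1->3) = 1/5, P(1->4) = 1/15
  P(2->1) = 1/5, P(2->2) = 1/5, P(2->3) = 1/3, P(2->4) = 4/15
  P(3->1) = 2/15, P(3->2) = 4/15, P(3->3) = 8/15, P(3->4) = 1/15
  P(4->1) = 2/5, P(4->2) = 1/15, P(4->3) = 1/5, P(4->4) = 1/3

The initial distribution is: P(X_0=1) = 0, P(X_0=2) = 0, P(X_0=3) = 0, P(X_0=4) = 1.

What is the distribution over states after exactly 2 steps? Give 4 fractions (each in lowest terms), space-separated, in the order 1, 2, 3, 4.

Propagating the distribution step by step (d_{t+1} = d_t * P):
d_0 = (1=0, 2=0, 3=0, 4=1)
  d_1[1] = 0*2/5 + 0*1/5 + 0*2/15 + 1*2/5 = 2/5
  d_1[2] = 0*1/3 + 0*1/5 + 0*4/15 + 1*1/15 = 1/15
  d_1[3] = 0*1/5 + 0*1/3 + 0*8/15 + 1*1/5 = 1/5
  d_1[4] = 0*1/15 + 0*4/15 + 0*1/15 + 1*1/3 = 1/3
d_1 = (1=2/5, 2=1/15, 3=1/5, 4=1/3)
  d_2[1] = 2/5*2/5 + 1/15*1/5 + 1/5*2/15 + 1/3*2/5 = 1/3
  d_2[2] = 2/5*1/3 + 1/15*1/5 + 1/5*4/15 + 1/3*1/15 = 2/9
  d_2[3] = 2/5*1/5 + 1/15*1/3 + 1/5*8/15 + 1/3*1/5 = 62/225
  d_2[4] = 2/5*1/15 + 1/15*4/15 + 1/5*1/15 + 1/3*1/3 = 38/225
d_2 = (1=1/3, 2=2/9, 3=62/225, 4=38/225)

Answer: 1/3 2/9 62/225 38/225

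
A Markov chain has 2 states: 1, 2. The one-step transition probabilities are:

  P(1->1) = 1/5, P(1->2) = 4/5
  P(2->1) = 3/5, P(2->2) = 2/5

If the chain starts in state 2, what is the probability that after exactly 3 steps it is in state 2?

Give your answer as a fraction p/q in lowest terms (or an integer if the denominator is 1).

Computing P^3 by repeated multiplication:
P^1 =
  1: [1/5, 4/5]
  2: [3/5, 2/5]
P^2 =
  1: [13/25, 12/25]
  2: [9/25, 16/25]
P^3 =
  1: [49/125, 76/125]
  2: [57/125, 68/125]

(P^3)[2 -> 2] = 68/125

Answer: 68/125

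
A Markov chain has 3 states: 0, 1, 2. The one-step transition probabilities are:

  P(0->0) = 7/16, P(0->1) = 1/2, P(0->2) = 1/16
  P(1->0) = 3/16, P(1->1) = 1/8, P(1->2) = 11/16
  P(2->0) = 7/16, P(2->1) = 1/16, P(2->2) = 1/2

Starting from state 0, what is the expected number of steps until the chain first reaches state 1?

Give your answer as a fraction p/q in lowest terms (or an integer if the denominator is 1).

Let h_i = expected steps to first reach 1 from state i.
Boundary: h_1 = 0.
First-step equations for the other states:
  h_0 = 1 + 7/16*h_0 + 1/2*h_1 + 1/16*h_2
  h_2 = 1 + 7/16*h_0 + 1/16*h_1 + 1/2*h_2

Substituting h_1 = 0 and rearranging gives the linear system (I - Q) h = 1:
  [9/16, -1/16] . (h_0, h_2) = 1
  [-7/16, 1/2] . (h_0, h_2) = 1

Solving yields:
  h_0 = 144/65
  h_2 = 256/65

Starting state is 0, so the expected hitting time is h_0 = 144/65.

Answer: 144/65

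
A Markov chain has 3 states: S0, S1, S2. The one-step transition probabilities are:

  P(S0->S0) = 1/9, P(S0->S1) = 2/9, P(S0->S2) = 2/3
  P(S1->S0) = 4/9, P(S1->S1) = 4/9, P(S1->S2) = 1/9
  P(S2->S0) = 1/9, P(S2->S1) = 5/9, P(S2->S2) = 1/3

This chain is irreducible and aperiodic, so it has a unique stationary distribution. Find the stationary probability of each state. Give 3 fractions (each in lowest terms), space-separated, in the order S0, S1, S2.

Answer: 25/99 14/33 32/99

Derivation:
The stationary distribution satisfies pi = pi * P, i.e.:
  pi_S0 = 1/9*pi_S0 + 4/9*pi_S1 + 1/9*pi_S2
  pi_S1 = 2/9*pi_S0 + 4/9*pi_S1 + 5/9*pi_S2
  pi_S2 = 2/3*pi_S0 + 1/9*pi_S1 + 1/3*pi_S2
with normalization: pi_S0 + pi_S1 + pi_S2 = 1.

Using the first 2 balance equations plus normalization, the linear system A*pi = b is:
  [-8/9, 4/9, 1/9] . pi = 0
  [2/9, -5/9, 5/9] . pi = 0
  [1, 1, 1] . pi = 1

Solving yields:
  pi_S0 = 25/99
  pi_S1 = 14/33
  pi_S2 = 32/99

Verification (pi * P):
  25/99*1/9 + 14/33*4/9 + 32/99*1/9 = 25/99 = pi_S0  (ok)
  25/99*2/9 + 14/33*4/9 + 32/99*5/9 = 14/33 = pi_S1  (ok)
  25/99*2/3 + 14/33*1/9 + 32/99*1/3 = 32/99 = pi_S2  (ok)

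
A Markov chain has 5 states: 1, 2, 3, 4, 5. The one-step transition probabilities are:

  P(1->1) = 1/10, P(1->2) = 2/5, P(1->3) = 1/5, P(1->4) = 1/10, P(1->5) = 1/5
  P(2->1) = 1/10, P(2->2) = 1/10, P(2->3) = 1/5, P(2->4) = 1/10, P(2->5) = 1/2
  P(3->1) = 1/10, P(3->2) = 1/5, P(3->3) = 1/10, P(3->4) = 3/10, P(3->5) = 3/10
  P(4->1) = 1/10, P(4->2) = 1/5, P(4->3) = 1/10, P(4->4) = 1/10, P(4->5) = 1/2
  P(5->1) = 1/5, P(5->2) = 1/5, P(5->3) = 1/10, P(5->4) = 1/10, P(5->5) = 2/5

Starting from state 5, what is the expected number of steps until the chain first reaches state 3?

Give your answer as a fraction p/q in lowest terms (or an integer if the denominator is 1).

Let h_i = expected steps to first reach 3 from state i.
Boundary: h_3 = 0.
First-step equations for the other states:
  h_1 = 1 + 1/10*h_1 + 2/5*h_2 + 1/5*h_3 + 1/10*h_4 + 1/5*h_5
  h_2 = 1 + 1/10*h_1 + 1/10*h_2 + 1/5*h_3 + 1/10*h_4 + 1/2*h_5
  h_4 = 1 + 1/10*h_1 + 1/5*h_2 + 1/10*h_3 + 1/10*h_4 + 1/2*h_5
  h_5 = 1 + 1/5*h_1 + 1/5*h_2 + 1/10*h_3 + 1/10*h_4 + 2/5*h_5

Substituting h_3 = 0 and rearranging gives the linear system (I - Q) h = 1:
  [9/10, -2/5, -1/10, -1/5] . (h_1, h_2, h_4, h_5) = 1
  [-1/10, 9/10, -1/10, -1/2] . (h_1, h_2, h_4, h_5) = 1
  [-1/10, -1/5, 9/10, -1/2] . (h_1, h_2, h_4, h_5) = 1
  [-1/5, -1/5, -1/10, 3/5] . (h_1, h_2, h_4, h_5) = 1

Solving yields:
  h_1 = 11000/1677
  h_2 = 11300/1677
  h_4 = 12430/1677
  h_5 = 4100/559

Starting state is 5, so the expected hitting time is h_5 = 4100/559.

Answer: 4100/559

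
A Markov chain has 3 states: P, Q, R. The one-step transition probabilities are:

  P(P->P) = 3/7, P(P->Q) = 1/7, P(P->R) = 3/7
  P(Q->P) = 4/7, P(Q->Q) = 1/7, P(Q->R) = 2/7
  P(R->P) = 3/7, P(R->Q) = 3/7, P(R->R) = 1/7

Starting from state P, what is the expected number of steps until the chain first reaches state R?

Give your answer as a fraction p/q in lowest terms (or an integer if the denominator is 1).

Answer: 49/20

Derivation:
Let h_i = expected steps to first reach R from state i.
Boundary: h_R = 0.
First-step equations for the other states:
  h_P = 1 + 3/7*h_P + 1/7*h_Q + 3/7*h_R
  h_Q = 1 + 4/7*h_P + 1/7*h_Q + 2/7*h_R

Substituting h_R = 0 and rearranging gives the linear system (I - Q) h = 1:
  [4/7, -1/7] . (h_P, h_Q) = 1
  [-4/7, 6/7] . (h_P, h_Q) = 1

Solving yields:
  h_P = 49/20
  h_Q = 14/5

Starting state is P, so the expected hitting time is h_P = 49/20.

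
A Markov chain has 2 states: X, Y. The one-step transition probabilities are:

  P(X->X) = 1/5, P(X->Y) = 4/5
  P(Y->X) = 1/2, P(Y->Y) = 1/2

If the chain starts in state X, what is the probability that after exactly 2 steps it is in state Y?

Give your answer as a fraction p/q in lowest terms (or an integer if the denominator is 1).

Computing P^2 by repeated multiplication:
P^1 =
  X: [1/5, 4/5]
  Y: [1/2, 1/2]
P^2 =
  X: [11/25, 14/25]
  Y: [7/20, 13/20]

(P^2)[X -> Y] = 14/25

Answer: 14/25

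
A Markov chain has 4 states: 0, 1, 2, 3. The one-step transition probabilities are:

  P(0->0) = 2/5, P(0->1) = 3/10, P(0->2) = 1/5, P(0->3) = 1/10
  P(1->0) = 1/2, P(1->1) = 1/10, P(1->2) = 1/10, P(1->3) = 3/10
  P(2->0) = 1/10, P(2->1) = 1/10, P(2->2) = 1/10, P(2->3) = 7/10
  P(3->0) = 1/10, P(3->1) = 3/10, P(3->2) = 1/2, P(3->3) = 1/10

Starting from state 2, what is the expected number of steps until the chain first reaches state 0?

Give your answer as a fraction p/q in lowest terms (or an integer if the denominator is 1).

Let h_i = expected steps to first reach 0 from state i.
Boundary: h_0 = 0.
First-step equations for the other states:
  h_1 = 1 + 1/2*h_0 + 1/10*h_1 + 1/10*h_2 + 3/10*h_3
  h_2 = 1 + 1/10*h_0 + 1/10*h_1 + 1/10*h_2 + 7/10*h_3
  h_3 = 1 + 1/10*h_0 + 3/10*h_1 + 1/2*h_2 + 1/10*h_3

Substituting h_0 = 0 and rearranging gives the linear system (I - Q) h = 1:
  [9/10, -1/10, -3/10] . (h_1, h_2, h_3) = 1
  [-1/10, 9/10, -7/10] . (h_1, h_2, h_3) = 1
  [-3/10, -1/2, 9/10] . (h_1, h_2, h_3) = 1

Solving yields:
  h_1 = 65/18
  h_2 = 35/6
  h_3 = 50/9

Starting state is 2, so the expected hitting time is h_2 = 35/6.

Answer: 35/6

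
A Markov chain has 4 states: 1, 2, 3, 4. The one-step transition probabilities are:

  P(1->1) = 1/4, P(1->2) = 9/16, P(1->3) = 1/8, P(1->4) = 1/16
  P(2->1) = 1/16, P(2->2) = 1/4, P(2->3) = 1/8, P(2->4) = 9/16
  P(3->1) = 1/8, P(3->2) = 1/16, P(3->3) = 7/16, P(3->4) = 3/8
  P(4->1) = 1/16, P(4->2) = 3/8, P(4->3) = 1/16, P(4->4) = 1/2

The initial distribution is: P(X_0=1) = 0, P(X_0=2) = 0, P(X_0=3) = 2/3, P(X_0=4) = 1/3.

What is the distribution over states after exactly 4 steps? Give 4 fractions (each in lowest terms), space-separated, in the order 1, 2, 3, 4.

Propagating the distribution step by step (d_{t+1} = d_t * P):
d_0 = (1=0, 2=0, 3=2/3, 4=1/3)
  d_1[1] = 0*1/4 + 0*1/16 + 2/3*1/8 + 1/3*1/16 = 5/48
  d_1[2] = 0*9/16 + 0*1/4 + 2/3*1/16 + 1/3*3/8 = 1/6
  d_1[3] = 0*1/8 + 0*1/8 + 2/3*7/16 + 1/3*1/16 = 5/16
  d_1[4] = 0*1/16 + 0*9/16 + 2/3*3/8 + 1/3*1/2 = 5/12
d_1 = (1=5/48, 2=1/6, 3=5/16, 4=5/12)
  d_2[1] = 5/48*1/4 + 1/6*1/16 + 5/16*1/8 + 5/12*1/16 = 13/128
  d_2[2] = 5/48*9/16 + 1/6*1/4 + 5/16*1/16 + 5/12*3/8 = 53/192
  d_2[3] = 5/48*1/8 + 1/6*1/8 + 5/16*7/16 + 5/12*1/16 = 151/768
  d_2[4] = 5/48*1/16 + 1/6*9/16 + 5/16*3/8 + 5/12*1/2 = 109/256
d_2 = (1=13/128, 2=53/192, 3=151/768, 4=109/256)
  d_3[1] = 13/128*1/4 + 53/192*1/16 + 151/768*1/8 + 109/256*1/16 = 1153/12288
  d_3[2] = 13/128*9/16 + 53/192*1/4 + 151/768*1/16 + 109/256*3/8 = 1221/4096
  d_3[3] = 13/128*1/8 + 53/192*1/8 + 151/768*7/16 + 109/256*1/16 = 491/3072
  d_3[4] = 13/128*1/16 + 53/192*9/16 + 151/768*3/8 + 109/256*1/2 = 459/1024
d_3 = (1=1153/12288, 2=1221/4096, 3=491/3072, 4=459/1024)
  d_4[1] = 1153/12288*1/4 + 1221/4096*1/16 + 491/3072*1/8 + 459/1024*1/16 = 17711/196608
  d_4[2] = 1153/12288*9/16 + 1221/4096*1/4 + 491/3072*1/16 + 459/1024*3/8 = 60041/196608
  d_4[3] = 1153/12288*1/8 + 1221/4096*1/8 + 491/3072*7/16 + 459/1024*1/16 = 3611/24576
  d_4[4] = 1153/12288*1/16 + 1221/4096*9/16 + 491/3072*3/8 + 459/1024*1/2 = 5623/12288
d_4 = (1=17711/196608, 2=60041/196608, 3=3611/24576, 4=5623/12288)

Answer: 17711/196608 60041/196608 3611/24576 5623/12288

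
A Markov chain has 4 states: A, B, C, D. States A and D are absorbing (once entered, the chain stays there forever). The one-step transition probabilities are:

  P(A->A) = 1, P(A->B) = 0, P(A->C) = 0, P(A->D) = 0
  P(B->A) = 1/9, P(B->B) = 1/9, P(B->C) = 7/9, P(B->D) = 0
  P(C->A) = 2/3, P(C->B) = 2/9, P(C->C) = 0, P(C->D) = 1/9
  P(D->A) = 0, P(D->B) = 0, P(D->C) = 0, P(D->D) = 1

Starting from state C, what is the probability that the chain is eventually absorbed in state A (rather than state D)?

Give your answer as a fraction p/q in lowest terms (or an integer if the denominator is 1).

Answer: 25/29

Derivation:
Let a_i = P(absorbed in A | start in state i).
Boundary conditions: a_A = 1, a_D = 0.
For each transient state i, a_i = sum_j P(i->j) * a_j:
  a_B = 1/9*a_A + 1/9*a_B + 7/9*a_C + 0*a_D
  a_C = 2/3*a_A + 2/9*a_B + 0*a_C + 1/9*a_D

Substituting a_A = 1 and a_D = 0, rearrange to (I - Q) a = r where r[i] = P(i -> A):
  [8/9, -7/9] . (a_B, a_C) = 1/9
  [-2/9, 1] . (a_B, a_C) = 2/3

Solving yields:
  a_B = 51/58
  a_C = 25/29

Starting state is C, so the absorption probability is a_C = 25/29.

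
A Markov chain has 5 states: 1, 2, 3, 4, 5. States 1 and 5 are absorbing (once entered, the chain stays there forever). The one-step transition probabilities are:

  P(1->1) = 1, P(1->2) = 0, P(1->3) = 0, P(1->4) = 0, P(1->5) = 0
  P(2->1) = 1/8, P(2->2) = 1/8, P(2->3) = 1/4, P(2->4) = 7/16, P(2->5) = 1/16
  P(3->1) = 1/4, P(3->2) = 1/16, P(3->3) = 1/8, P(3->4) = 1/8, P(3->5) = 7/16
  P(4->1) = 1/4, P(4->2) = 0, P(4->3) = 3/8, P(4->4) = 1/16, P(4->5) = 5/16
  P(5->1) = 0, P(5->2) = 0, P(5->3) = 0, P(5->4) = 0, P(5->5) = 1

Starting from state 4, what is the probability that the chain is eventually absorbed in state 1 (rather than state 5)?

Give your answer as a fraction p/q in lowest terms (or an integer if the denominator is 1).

Let a_i = P(absorbed in 1 | start in state i).
Boundary conditions: a_1 = 1, a_5 = 0.
For each transient state i, a_i = sum_j P(i->j) * a_j:
  a_2 = 1/8*a_1 + 1/8*a_2 + 1/4*a_3 + 7/16*a_4 + 1/16*a_5
  a_3 = 1/4*a_1 + 1/16*a_2 + 1/8*a_3 + 1/8*a_4 + 7/16*a_5
  a_4 = 1/4*a_1 + 0*a_2 + 3/8*a_3 + 1/16*a_4 + 5/16*a_5

Substituting a_1 = 1 and a_5 = 0, rearrange to (I - Q) a = r where r[i] = P(i -> 1):
  [7/8, -1/4, -7/16] . (a_2, a_3, a_4) = 1/8
  [-1/16, 7/8, -1/8] . (a_2, a_3, a_4) = 1/4
  [0, -3/8, 15/16] . (a_2, a_3, a_4) = 1/4

Solving yields:
  a_2 = 614/1335
  a_3 = 101/267
  a_4 = 186/445

Starting state is 4, so the absorption probability is a_4 = 186/445.

Answer: 186/445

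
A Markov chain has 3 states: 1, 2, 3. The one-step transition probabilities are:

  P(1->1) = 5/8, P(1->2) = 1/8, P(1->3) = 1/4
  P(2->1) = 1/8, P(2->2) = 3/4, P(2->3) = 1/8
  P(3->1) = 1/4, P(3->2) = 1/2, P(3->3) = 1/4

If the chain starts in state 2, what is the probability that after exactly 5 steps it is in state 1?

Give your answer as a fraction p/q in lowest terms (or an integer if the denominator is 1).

Answer: 9233/32768

Derivation:
Computing P^5 by repeated multiplication:
P^1 =
  1: [5/8, 1/8, 1/4]
  2: [1/8, 3/4, 1/8]
  3: [1/4, 1/2, 1/4]
P^2 =
  1: [15/32, 19/64, 15/64]
  2: [13/64, 41/64, 5/32]
  3: [9/32, 17/32, 3/16]
P^3 =
  1: [199/512, 51/128, 109/512]
  2: [63/256, 299/512, 87/512]
  3: [37/128, 135/256, 47/256]
P^4 =
  1: [1417/4096, 1859/4096, 205/1024]
  2: [1103/4096, 567/1024, 725/4096]
  3: [599/2048, 67/128, 377/2048]
P^5 =
  1: [1323/4096, 15851/32768, 6333/32768]
  2: [9233/32768, 17611/32768, 1481/8192]
  3: [4821/16384, 8539/16384, 189/1024]

(P^5)[2 -> 1] = 9233/32768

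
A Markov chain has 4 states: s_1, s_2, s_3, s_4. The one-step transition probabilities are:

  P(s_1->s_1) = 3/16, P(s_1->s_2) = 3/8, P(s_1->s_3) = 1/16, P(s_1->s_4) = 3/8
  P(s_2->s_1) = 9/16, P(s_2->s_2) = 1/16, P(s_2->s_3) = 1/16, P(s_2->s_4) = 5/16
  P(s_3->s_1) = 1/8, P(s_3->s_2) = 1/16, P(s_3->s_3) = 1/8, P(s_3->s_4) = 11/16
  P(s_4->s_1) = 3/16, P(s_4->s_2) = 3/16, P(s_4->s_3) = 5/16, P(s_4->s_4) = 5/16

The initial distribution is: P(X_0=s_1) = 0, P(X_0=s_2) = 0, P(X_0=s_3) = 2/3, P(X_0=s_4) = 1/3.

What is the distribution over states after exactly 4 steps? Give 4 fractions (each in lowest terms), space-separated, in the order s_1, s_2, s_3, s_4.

Propagating the distribution step by step (d_{t+1} = d_t * P):
d_0 = (s_1=0, s_2=0, s_3=2/3, s_4=1/3)
  d_1[s_1] = 0*3/16 + 0*9/16 + 2/3*1/8 + 1/3*3/16 = 7/48
  d_1[s_2] = 0*3/8 + 0*1/16 + 2/3*1/16 + 1/3*3/16 = 5/48
  d_1[s_3] = 0*1/16 + 0*1/16 + 2/3*1/8 + 1/3*5/16 = 3/16
  d_1[s_4] = 0*3/8 + 0*5/16 + 2/3*11/16 + 1/3*5/16 = 9/16
d_1 = (s_1=7/48, s_2=5/48, s_3=3/16, s_4=9/16)
  d_2[s_1] = 7/48*3/16 + 5/48*9/16 + 3/16*1/8 + 9/16*3/16 = 55/256
  d_2[s_2] = 7/48*3/8 + 5/48*1/16 + 3/16*1/16 + 9/16*3/16 = 137/768
  d_2[s_3] = 7/48*1/16 + 5/48*1/16 + 3/16*1/8 + 9/16*5/16 = 55/256
  d_2[s_4] = 7/48*3/8 + 5/48*5/16 + 3/16*11/16 + 9/16*5/16 = 301/768
d_2 = (s_1=55/256, s_2=137/768, s_3=55/256, s_4=301/768)
  d_3[s_1] = 55/256*3/16 + 137/768*9/16 + 55/256*1/8 + 301/768*3/16 = 987/4096
  d_3[s_2] = 55/256*3/8 + 137/768*1/16 + 55/256*1/16 + 301/768*3/16 = 2195/12288
  d_3[s_3] = 55/256*1/16 + 137/768*1/16 + 55/256*1/8 + 301/768*5/16 = 2137/12288
  d_3[s_4] = 55/256*3/8 + 137/768*5/16 + 55/256*11/16 + 301/768*5/16 = 1665/4096
d_3 = (s_1=987/4096, s_2=2195/12288, s_3=2137/12288, s_4=1665/4096)
  d_4[s_1] = 987/4096*3/16 + 2195/12288*9/16 + 2137/12288*1/8 + 1665/4096*3/16 = 47897/196608
  d_4[s_2] = 987/4096*3/8 + 2195/12288*1/16 + 2137/12288*1/16 + 1665/4096*3/16 = 12361/65536
  d_4[s_3] = 987/4096*1/16 + 2195/12288*1/16 + 2137/12288*1/8 + 1665/4096*5/16 = 34405/196608
  d_4[s_4] = 987/4096*3/8 + 2195/12288*5/16 + 2137/12288*11/16 + 1665/4096*5/16 = 25741/65536
d_4 = (s_1=47897/196608, s_2=12361/65536, s_3=34405/196608, s_4=25741/65536)

Answer: 47897/196608 12361/65536 34405/196608 25741/65536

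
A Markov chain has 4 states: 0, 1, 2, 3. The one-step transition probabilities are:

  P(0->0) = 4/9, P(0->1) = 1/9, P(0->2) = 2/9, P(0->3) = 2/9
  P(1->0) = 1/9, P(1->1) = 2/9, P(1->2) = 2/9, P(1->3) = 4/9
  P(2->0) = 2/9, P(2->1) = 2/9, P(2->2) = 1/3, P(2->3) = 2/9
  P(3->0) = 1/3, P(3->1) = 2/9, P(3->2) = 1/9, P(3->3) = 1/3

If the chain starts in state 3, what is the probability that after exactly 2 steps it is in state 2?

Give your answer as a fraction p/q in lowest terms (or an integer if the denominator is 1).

Answer: 16/81

Derivation:
Computing P^2 by repeated multiplication:
P^1 =
  0: [4/9, 1/9, 2/9, 2/9]
  1: [1/9, 2/9, 2/9, 4/9]
  2: [2/9, 2/9, 1/3, 2/9]
  3: [1/3, 2/9, 1/9, 1/3]
P^2 =
  0: [1/3, 14/81, 2/9, 22/81]
  1: [22/81, 17/81, 16/81, 26/81]
  2: [22/81, 16/81, 19/81, 8/27]
  3: [25/81, 5/27, 16/81, 25/81]

(P^2)[3 -> 2] = 16/81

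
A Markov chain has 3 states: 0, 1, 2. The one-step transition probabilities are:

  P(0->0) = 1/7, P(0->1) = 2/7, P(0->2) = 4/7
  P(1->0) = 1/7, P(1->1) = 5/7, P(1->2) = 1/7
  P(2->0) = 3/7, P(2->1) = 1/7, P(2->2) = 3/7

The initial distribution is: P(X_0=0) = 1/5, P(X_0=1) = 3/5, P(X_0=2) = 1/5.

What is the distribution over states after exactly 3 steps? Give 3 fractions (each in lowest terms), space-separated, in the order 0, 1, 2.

Propagating the distribution step by step (d_{t+1} = d_t * P):
d_0 = (0=1/5, 1=3/5, 2=1/5)
  d_1[0] = 1/5*1/7 + 3/5*1/7 + 1/5*3/7 = 1/5
  d_1[1] = 1/5*2/7 + 3/5*5/7 + 1/5*1/7 = 18/35
  d_1[2] = 1/5*4/7 + 3/5*1/7 + 1/5*3/7 = 2/7
d_1 = (0=1/5, 1=18/35, 2=2/7)
  d_2[0] = 1/5*1/7 + 18/35*1/7 + 2/7*3/7 = 11/49
  d_2[1] = 1/5*2/7 + 18/35*5/7 + 2/7*1/7 = 114/245
  d_2[2] = 1/5*4/7 + 18/35*1/7 + 2/7*3/7 = 76/245
d_2 = (0=11/49, 1=114/245, 2=76/245)
  d_3[0] = 11/49*1/7 + 114/245*1/7 + 76/245*3/7 = 397/1715
  d_3[1] = 11/49*2/7 + 114/245*5/7 + 76/245*1/7 = 108/245
  d_3[2] = 11/49*4/7 + 114/245*1/7 + 76/245*3/7 = 562/1715
d_3 = (0=397/1715, 1=108/245, 2=562/1715)

Answer: 397/1715 108/245 562/1715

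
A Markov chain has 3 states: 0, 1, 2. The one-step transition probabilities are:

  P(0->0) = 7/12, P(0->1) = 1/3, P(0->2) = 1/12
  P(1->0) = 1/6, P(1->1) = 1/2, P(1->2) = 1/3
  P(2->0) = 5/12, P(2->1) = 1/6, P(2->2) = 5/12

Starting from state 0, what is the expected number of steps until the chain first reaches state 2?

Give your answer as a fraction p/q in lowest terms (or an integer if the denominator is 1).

Answer: 60/11

Derivation:
Let h_i = expected steps to first reach 2 from state i.
Boundary: h_2 = 0.
First-step equations for the other states:
  h_0 = 1 + 7/12*h_0 + 1/3*h_1 + 1/12*h_2
  h_1 = 1 + 1/6*h_0 + 1/2*h_1 + 1/3*h_2

Substituting h_2 = 0 and rearranging gives the linear system (I - Q) h = 1:
  [5/12, -1/3] . (h_0, h_1) = 1
  [-1/6, 1/2] . (h_0, h_1) = 1

Solving yields:
  h_0 = 60/11
  h_1 = 42/11

Starting state is 0, so the expected hitting time is h_0 = 60/11.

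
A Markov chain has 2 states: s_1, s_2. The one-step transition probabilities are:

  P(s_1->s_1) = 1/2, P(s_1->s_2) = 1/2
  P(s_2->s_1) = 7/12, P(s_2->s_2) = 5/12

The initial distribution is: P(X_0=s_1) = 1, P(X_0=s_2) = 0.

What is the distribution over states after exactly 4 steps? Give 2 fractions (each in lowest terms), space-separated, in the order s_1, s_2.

Propagating the distribution step by step (d_{t+1} = d_t * P):
d_0 = (s_1=1, s_2=0)
  d_1[s_1] = 1*1/2 + 0*7/12 = 1/2
  d_1[s_2] = 1*1/2 + 0*5/12 = 1/2
d_1 = (s_1=1/2, s_2=1/2)
  d_2[s_1] = 1/2*1/2 + 1/2*7/12 = 13/24
  d_2[s_2] = 1/2*1/2 + 1/2*5/12 = 11/24
d_2 = (s_1=13/24, s_2=11/24)
  d_3[s_1] = 13/24*1/2 + 11/24*7/12 = 155/288
  d_3[s_2] = 13/24*1/2 + 11/24*5/12 = 133/288
d_3 = (s_1=155/288, s_2=133/288)
  d_4[s_1] = 155/288*1/2 + 133/288*7/12 = 1861/3456
  d_4[s_2] = 155/288*1/2 + 133/288*5/12 = 1595/3456
d_4 = (s_1=1861/3456, s_2=1595/3456)

Answer: 1861/3456 1595/3456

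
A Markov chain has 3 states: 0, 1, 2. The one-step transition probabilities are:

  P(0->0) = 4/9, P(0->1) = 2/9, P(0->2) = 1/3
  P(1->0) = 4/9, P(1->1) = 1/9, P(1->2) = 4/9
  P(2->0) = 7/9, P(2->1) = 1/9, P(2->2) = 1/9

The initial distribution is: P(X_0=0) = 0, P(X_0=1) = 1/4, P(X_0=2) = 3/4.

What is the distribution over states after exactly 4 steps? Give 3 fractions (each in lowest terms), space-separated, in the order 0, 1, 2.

Answer: 175/324 751/4374 2521/8748

Derivation:
Propagating the distribution step by step (d_{t+1} = d_t * P):
d_0 = (0=0, 1=1/4, 2=3/4)
  d_1[0] = 0*4/9 + 1/4*4/9 + 3/4*7/9 = 25/36
  d_1[1] = 0*2/9 + 1/4*1/9 + 3/4*1/9 = 1/9
  d_1[2] = 0*1/3 + 1/4*4/9 + 3/4*1/9 = 7/36
d_1 = (0=25/36, 1=1/9, 2=7/36)
  d_2[0] = 25/36*4/9 + 1/9*4/9 + 7/36*7/9 = 55/108
  d_2[1] = 25/36*2/9 + 1/9*1/9 + 7/36*1/9 = 61/324
  d_2[2] = 25/36*1/3 + 1/9*4/9 + 7/36*1/9 = 49/162
d_2 = (0=55/108, 1=61/324, 2=49/162)
  d_3[0] = 55/108*4/9 + 61/324*4/9 + 49/162*7/9 = 265/486
  d_3[1] = 55/108*2/9 + 61/324*1/9 + 49/162*1/9 = 163/972
  d_3[2] = 55/108*1/3 + 61/324*4/9 + 49/162*1/9 = 31/108
d_3 = (0=265/486, 1=163/972, 2=31/108)
  d_4[0] = 265/486*4/9 + 163/972*4/9 + 31/108*7/9 = 175/324
  d_4[1] = 265/486*2/9 + 163/972*1/9 + 31/108*1/9 = 751/4374
  d_4[2] = 265/486*1/3 + 163/972*4/9 + 31/108*1/9 = 2521/8748
d_4 = (0=175/324, 1=751/4374, 2=2521/8748)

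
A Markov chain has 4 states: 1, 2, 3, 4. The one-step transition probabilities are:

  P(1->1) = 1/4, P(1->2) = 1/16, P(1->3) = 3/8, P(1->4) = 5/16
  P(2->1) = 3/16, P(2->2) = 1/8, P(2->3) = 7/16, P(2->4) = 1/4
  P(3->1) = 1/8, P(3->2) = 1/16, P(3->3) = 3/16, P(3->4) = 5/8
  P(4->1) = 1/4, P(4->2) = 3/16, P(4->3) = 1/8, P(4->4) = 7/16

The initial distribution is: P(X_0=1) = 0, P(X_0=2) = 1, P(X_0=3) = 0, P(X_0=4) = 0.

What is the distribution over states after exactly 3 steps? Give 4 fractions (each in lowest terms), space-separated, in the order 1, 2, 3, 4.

Propagating the distribution step by step (d_{t+1} = d_t * P):
d_0 = (1=0, 2=1, 3=0, 4=0)
  d_1[1] = 0*1/4 + 1*3/16 + 0*1/8 + 0*1/4 = 3/16
  d_1[2] = 0*1/16 + 1*1/8 + 0*1/16 + 0*3/16 = 1/8
  d_1[3] = 0*3/8 + 1*7/16 + 0*3/16 + 0*1/8 = 7/16
  d_1[4] = 0*5/16 + 1*1/4 + 0*5/8 + 0*7/16 = 1/4
d_1 = (1=3/16, 2=1/8, 3=7/16, 4=1/4)
  d_2[1] = 3/16*1/4 + 1/8*3/16 + 7/16*1/8 + 1/4*1/4 = 3/16
  d_2[2] = 3/16*1/16 + 1/8*1/8 + 7/16*1/16 + 1/4*3/16 = 13/128
  d_2[3] = 3/16*3/8 + 1/8*7/16 + 7/16*3/16 + 1/4*1/8 = 61/256
  d_2[4] = 3/16*5/16 + 1/8*1/4 + 7/16*5/8 + 1/4*7/16 = 121/256
d_2 = (1=3/16, 2=13/128, 3=61/256, 4=121/256)
  d_3[1] = 3/16*1/4 + 13/128*3/16 + 61/256*1/8 + 121/256*1/4 = 219/1024
  d_3[2] = 3/16*1/16 + 13/128*1/8 + 61/256*1/16 + 121/256*3/16 = 131/1024
  d_3[3] = 3/16*3/8 + 13/128*7/16 + 61/256*3/16 + 121/256*1/8 = 895/4096
  d_3[4] = 3/16*5/16 + 13/128*1/4 + 61/256*5/8 + 121/256*7/16 = 1801/4096
d_3 = (1=219/1024, 2=131/1024, 3=895/4096, 4=1801/4096)

Answer: 219/1024 131/1024 895/4096 1801/4096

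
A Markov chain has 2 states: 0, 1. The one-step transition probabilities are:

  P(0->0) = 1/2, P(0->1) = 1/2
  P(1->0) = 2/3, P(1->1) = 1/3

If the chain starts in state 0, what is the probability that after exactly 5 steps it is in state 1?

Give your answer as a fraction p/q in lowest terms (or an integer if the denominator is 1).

Answer: 1111/2592

Derivation:
Computing P^5 by repeated multiplication:
P^1 =
  0: [1/2, 1/2]
  1: [2/3, 1/3]
P^2 =
  0: [7/12, 5/12]
  1: [5/9, 4/9]
P^3 =
  0: [41/72, 31/72]
  1: [31/54, 23/54]
P^4 =
  0: [247/432, 185/432]
  1: [185/324, 139/324]
P^5 =
  0: [1481/2592, 1111/2592]
  1: [1111/1944, 833/1944]

(P^5)[0 -> 1] = 1111/2592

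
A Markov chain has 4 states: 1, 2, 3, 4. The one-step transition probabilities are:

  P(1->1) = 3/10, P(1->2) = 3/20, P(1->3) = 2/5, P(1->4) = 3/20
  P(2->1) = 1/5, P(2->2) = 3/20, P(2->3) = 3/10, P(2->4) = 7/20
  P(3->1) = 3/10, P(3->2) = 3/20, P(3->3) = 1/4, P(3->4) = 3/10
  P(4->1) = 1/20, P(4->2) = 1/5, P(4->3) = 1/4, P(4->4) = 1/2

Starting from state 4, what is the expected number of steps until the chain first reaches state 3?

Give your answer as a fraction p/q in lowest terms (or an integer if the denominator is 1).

Answer: 1590/437

Derivation:
Let h_i = expected steps to first reach 3 from state i.
Boundary: h_3 = 0.
First-step equations for the other states:
  h_1 = 1 + 3/10*h_1 + 3/20*h_2 + 2/5*h_3 + 3/20*h_4
  h_2 = 1 + 1/5*h_1 + 3/20*h_2 + 3/10*h_3 + 7/20*h_4
  h_4 = 1 + 1/20*h_1 + 1/5*h_2 + 1/4*h_3 + 1/2*h_4

Substituting h_3 = 0 and rearranging gives the linear system (I - Q) h = 1:
  [7/10, -3/20, -3/20] . (h_1, h_2, h_4) = 1
  [-1/5, 17/20, -7/20] . (h_1, h_2, h_4) = 1
  [-1/20, -1/5, 1/2] . (h_1, h_2, h_4) = 1

Solving yields:
  h_1 = 1280/437
  h_2 = 1470/437
  h_4 = 1590/437

Starting state is 4, so the expected hitting time is h_4 = 1590/437.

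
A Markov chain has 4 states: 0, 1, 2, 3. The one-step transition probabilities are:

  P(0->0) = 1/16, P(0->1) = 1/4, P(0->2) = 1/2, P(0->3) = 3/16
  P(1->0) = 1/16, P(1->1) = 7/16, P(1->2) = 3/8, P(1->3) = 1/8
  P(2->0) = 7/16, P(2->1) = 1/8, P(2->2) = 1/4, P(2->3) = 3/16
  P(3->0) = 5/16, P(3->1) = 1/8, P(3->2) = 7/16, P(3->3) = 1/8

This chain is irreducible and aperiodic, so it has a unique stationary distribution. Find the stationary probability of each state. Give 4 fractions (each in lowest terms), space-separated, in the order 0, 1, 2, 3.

Answer: 1043/4314 487/2157 531/1438 352/2157

Derivation:
The stationary distribution satisfies pi = pi * P, i.e.:
  pi_0 = 1/16*pi_0 + 1/16*pi_1 + 7/16*pi_2 + 5/16*pi_3
  pi_1 = 1/4*pi_0 + 7/16*pi_1 + 1/8*pi_2 + 1/8*pi_3
  pi_2 = 1/2*pi_0 + 3/8*pi_1 + 1/4*pi_2 + 7/16*pi_3
  pi_3 = 3/16*pi_0 + 1/8*pi_1 + 3/16*pi_2 + 1/8*pi_3
with normalization: pi_0 + pi_1 + pi_2 + pi_3 = 1.

Using the first 3 balance equations plus normalization, the linear system A*pi = b is:
  [-15/16, 1/16, 7/16, 5/16] . pi = 0
  [1/4, -9/16, 1/8, 1/8] . pi = 0
  [1/2, 3/8, -3/4, 7/16] . pi = 0
  [1, 1, 1, 1] . pi = 1

Solving yields:
  pi_0 = 1043/4314
  pi_1 = 487/2157
  pi_2 = 531/1438
  pi_3 = 352/2157

Verification (pi * P):
  1043/4314*1/16 + 487/2157*1/16 + 531/1438*7/16 + 352/2157*5/16 = 1043/4314 = pi_0  (ok)
  1043/4314*1/4 + 487/2157*7/16 + 531/1438*1/8 + 352/2157*1/8 = 487/2157 = pi_1  (ok)
  1043/4314*1/2 + 487/2157*3/8 + 531/1438*1/4 + 352/2157*7/16 = 531/1438 = pi_2  (ok)
  1043/4314*3/16 + 487/2157*1/8 + 531/1438*3/16 + 352/2157*1/8 = 352/2157 = pi_3  (ok)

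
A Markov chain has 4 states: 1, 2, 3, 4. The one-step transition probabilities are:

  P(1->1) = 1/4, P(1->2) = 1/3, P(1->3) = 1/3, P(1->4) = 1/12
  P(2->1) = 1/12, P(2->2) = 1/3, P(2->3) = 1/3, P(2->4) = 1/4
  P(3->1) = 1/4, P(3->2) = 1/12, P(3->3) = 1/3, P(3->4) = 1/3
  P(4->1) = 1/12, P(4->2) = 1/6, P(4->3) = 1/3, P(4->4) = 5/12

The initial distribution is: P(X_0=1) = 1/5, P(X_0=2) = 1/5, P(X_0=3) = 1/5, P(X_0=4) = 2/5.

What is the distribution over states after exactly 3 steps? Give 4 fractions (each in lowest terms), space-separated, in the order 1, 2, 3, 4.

Propagating the distribution step by step (d_{t+1} = d_t * P):
d_0 = (1=1/5, 2=1/5, 3=1/5, 4=2/5)
  d_1[1] = 1/5*1/4 + 1/5*1/12 + 1/5*1/4 + 2/5*1/12 = 3/20
  d_1[2] = 1/5*1/3 + 1/5*1/3 + 1/5*1/12 + 2/5*1/6 = 13/60
  d_1[3] = 1/5*1/3 + 1/5*1/3 + 1/5*1/3 + 2/5*1/3 = 1/3
  d_1[4] = 1/5*1/12 + 1/5*1/4 + 1/5*1/3 + 2/5*5/12 = 3/10
d_1 = (1=3/20, 2=13/60, 3=1/3, 4=3/10)
  d_2[1] = 3/20*1/4 + 13/60*1/12 + 1/3*1/4 + 3/10*1/12 = 59/360
  d_2[2] = 3/20*1/3 + 13/60*1/3 + 1/3*1/12 + 3/10*1/6 = 1/5
  d_2[3] = 3/20*1/3 + 13/60*1/3 + 1/3*1/3 + 3/10*1/3 = 1/3
  d_2[4] = 3/20*1/12 + 13/60*1/4 + 1/3*1/3 + 3/10*5/12 = 109/360
d_2 = (1=59/360, 2=1/5, 3=1/3, 4=109/360)
  d_3[1] = 59/360*1/4 + 1/5*1/12 + 1/3*1/4 + 109/360*1/12 = 359/2160
  d_3[2] = 59/360*1/3 + 1/5*1/3 + 1/3*1/12 + 109/360*1/6 = 431/2160
  d_3[3] = 59/360*1/3 + 1/5*1/3 + 1/3*1/3 + 109/360*1/3 = 1/3
  d_3[4] = 59/360*1/12 + 1/5*1/4 + 1/3*1/3 + 109/360*5/12 = 65/216
d_3 = (1=359/2160, 2=431/2160, 3=1/3, 4=65/216)

Answer: 359/2160 431/2160 1/3 65/216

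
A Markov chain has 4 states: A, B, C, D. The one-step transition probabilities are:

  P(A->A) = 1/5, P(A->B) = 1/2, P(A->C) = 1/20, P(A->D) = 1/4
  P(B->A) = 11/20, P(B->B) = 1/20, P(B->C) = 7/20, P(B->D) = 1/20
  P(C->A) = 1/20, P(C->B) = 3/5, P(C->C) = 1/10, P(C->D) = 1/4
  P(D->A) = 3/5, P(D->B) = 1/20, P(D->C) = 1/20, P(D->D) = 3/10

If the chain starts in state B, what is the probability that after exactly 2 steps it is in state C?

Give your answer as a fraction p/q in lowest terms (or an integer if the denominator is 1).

Computing P^2 by repeated multiplication:
P^1 =
  A: [1/5, 1/2, 1/20, 1/4]
  B: [11/20, 1/20, 7/20, 1/20]
  C: [1/20, 3/5, 1/10, 1/4]
  D: [3/5, 1/20, 1/20, 3/10]
P^2 =
  A: [187/400, 67/400, 81/400, 13/80]
  B: [37/200, 49/100, 33/400, 97/400]
  C: [99/200, 51/400, 47/200, 57/400]
  D: [33/100, 139/400, 27/400, 51/200]

(P^2)[B -> C] = 33/400

Answer: 33/400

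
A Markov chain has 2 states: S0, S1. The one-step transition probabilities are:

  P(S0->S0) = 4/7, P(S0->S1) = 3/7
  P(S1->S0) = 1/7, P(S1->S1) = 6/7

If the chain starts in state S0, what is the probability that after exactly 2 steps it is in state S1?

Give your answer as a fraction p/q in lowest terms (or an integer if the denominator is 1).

Computing P^2 by repeated multiplication:
P^1 =
  S0: [4/7, 3/7]
  S1: [1/7, 6/7]
P^2 =
  S0: [19/49, 30/49]
  S1: [10/49, 39/49]

(P^2)[S0 -> S1] = 30/49

Answer: 30/49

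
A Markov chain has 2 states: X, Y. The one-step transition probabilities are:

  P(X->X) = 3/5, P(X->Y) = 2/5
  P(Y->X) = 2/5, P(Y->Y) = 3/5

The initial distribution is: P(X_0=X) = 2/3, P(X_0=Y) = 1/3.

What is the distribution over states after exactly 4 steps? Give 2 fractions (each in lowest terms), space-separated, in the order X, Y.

Answer: 938/1875 937/1875

Derivation:
Propagating the distribution step by step (d_{t+1} = d_t * P):
d_0 = (X=2/3, Y=1/3)
  d_1[X] = 2/3*3/5 + 1/3*2/5 = 8/15
  d_1[Y] = 2/3*2/5 + 1/3*3/5 = 7/15
d_1 = (X=8/15, Y=7/15)
  d_2[X] = 8/15*3/5 + 7/15*2/5 = 38/75
  d_2[Y] = 8/15*2/5 + 7/15*3/5 = 37/75
d_2 = (X=38/75, Y=37/75)
  d_3[X] = 38/75*3/5 + 37/75*2/5 = 188/375
  d_3[Y] = 38/75*2/5 + 37/75*3/5 = 187/375
d_3 = (X=188/375, Y=187/375)
  d_4[X] = 188/375*3/5 + 187/375*2/5 = 938/1875
  d_4[Y] = 188/375*2/5 + 187/375*3/5 = 937/1875
d_4 = (X=938/1875, Y=937/1875)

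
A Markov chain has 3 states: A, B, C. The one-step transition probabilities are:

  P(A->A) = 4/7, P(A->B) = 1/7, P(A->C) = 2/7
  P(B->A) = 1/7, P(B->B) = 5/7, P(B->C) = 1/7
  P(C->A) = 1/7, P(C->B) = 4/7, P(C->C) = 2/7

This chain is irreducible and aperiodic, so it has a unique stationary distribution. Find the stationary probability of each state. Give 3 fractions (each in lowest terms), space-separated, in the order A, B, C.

Answer: 1/4 13/24 5/24

Derivation:
The stationary distribution satisfies pi = pi * P, i.e.:
  pi_A = 4/7*pi_A + 1/7*pi_B + 1/7*pi_C
  pi_B = 1/7*pi_A + 5/7*pi_B + 4/7*pi_C
  pi_C = 2/7*pi_A + 1/7*pi_B + 2/7*pi_C
with normalization: pi_A + pi_B + pi_C = 1.

Using the first 2 balance equations plus normalization, the linear system A*pi = b is:
  [-3/7, 1/7, 1/7] . pi = 0
  [1/7, -2/7, 4/7] . pi = 0
  [1, 1, 1] . pi = 1

Solving yields:
  pi_A = 1/4
  pi_B = 13/24
  pi_C = 5/24

Verification (pi * P):
  1/4*4/7 + 13/24*1/7 + 5/24*1/7 = 1/4 = pi_A  (ok)
  1/4*1/7 + 13/24*5/7 + 5/24*4/7 = 13/24 = pi_B  (ok)
  1/4*2/7 + 13/24*1/7 + 5/24*2/7 = 5/24 = pi_C  (ok)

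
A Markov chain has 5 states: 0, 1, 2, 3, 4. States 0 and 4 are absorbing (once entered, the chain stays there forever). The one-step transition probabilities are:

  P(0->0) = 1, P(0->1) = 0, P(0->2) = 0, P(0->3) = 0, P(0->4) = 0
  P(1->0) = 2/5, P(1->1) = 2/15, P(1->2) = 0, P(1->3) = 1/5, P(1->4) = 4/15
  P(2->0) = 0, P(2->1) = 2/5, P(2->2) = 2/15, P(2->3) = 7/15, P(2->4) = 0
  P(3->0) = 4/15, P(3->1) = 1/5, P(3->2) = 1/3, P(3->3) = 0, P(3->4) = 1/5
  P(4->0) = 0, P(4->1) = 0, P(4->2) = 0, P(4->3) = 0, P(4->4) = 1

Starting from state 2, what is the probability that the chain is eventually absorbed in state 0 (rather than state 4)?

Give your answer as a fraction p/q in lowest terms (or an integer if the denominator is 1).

Answer: 1102/1873

Derivation:
Let a_i = P(absorbed in 0 | start in state i).
Boundary conditions: a_0 = 1, a_4 = 0.
For each transient state i, a_i = sum_j P(i->j) * a_j:
  a_1 = 2/5*a_0 + 2/15*a_1 + 0*a_2 + 1/5*a_3 + 4/15*a_4
  a_2 = 0*a_0 + 2/5*a_1 + 2/15*a_2 + 7/15*a_3 + 0*a_4
  a_3 = 4/15*a_0 + 1/5*a_1 + 1/3*a_2 + 0*a_3 + 1/5*a_4

Substituting a_0 = 1 and a_4 = 0, rearrange to (I - Q) a = r where r[i] = P(i -> 0):
  [13/15, 0, -1/5] . (a_1, a_2, a_3) = 2/5
  [-2/5, 13/15, -7/15] . (a_1, a_2, a_3) = 0
  [-1/5, -1/3, 1] . (a_1, a_2, a_3) = 4/15

Solving yields:
  a_1 = 1116/1873
  a_2 = 1102/1873
  a_3 = 1090/1873

Starting state is 2, so the absorption probability is a_2 = 1102/1873.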